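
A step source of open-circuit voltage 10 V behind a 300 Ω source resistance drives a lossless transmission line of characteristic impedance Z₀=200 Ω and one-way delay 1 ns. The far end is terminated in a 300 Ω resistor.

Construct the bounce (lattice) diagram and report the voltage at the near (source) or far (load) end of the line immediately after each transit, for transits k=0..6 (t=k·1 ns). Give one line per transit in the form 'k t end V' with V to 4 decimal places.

0 0 source 4.0000
1 1 load 4.8000
2 2 source 4.9600
3 3 load 4.9920
4 4 source 4.9984
5 5 load 4.9997
6 6 source 4.9999

Γ_L=0.200000, Γ_S=0.200000; launch V₁=10·200/500=4.000000
k=0 src: V=4.0000
k=1 load: inc=4.000000, refl=4.000000·0.200000=0.8000; V=0.000000+4.000000+0.800000=4.8000
k=2 src: inc=0.800000, refl=0.800000·0.200000=0.1600; V=4.000000+0.800000+0.160000=4.9600
k=3 load: inc=0.160000, refl=0.160000·0.200000=0.0320; V=4.800000+0.160000+0.032000=4.9920
k=4 src: inc=0.032000, refl=0.032000·0.200000=0.0064; V=4.960000+0.032000+0.006400=4.9984
k=5 load: inc=0.006400, refl=0.006400·0.200000=0.0013; V=4.992000+0.006400+0.001280=4.9997
k=6 src: inc=0.001280, refl=0.001280·0.200000=0.0003; V=4.998400+0.001280+0.000256=4.9999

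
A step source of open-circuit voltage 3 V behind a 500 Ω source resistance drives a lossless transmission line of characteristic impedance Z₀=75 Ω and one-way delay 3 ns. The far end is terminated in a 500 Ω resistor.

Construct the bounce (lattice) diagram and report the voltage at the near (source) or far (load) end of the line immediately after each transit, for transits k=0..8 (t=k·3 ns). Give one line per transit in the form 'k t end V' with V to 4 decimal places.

Γ_L=0.739130, Γ_S=0.739130; launch V₁=3·75/575=0.391304
k=0 src: V=0.3913
k=1 load: inc=0.391304, refl=0.391304·0.739130=0.2892; V=0.000000+0.391304+0.289225=0.6805
k=2 src: inc=0.289225, refl=0.289225·0.739130=0.2138; V=0.391304+0.289225+0.213775=0.8943
k=3 load: inc=0.213775, refl=0.213775·0.739130=0.1580; V=0.680529+0.213775+0.158008=1.0523
k=4 src: inc=0.158008, refl=0.158008·0.739130=0.1168; V=0.894304+0.158008+0.116788=1.1691
k=5 load: inc=0.116788, refl=0.116788·0.739130=0.0863; V=1.052312+0.116788+0.086322=1.2554
k=6 src: inc=0.086322, refl=0.086322·0.739130=0.0638; V=1.169100+0.086322+0.063803=1.3192
k=7 load: inc=0.063803, refl=0.063803·0.739130=0.0472; V=1.255422+0.063803+0.047159=1.3664
k=8 src: inc=0.047159, refl=0.047159·0.739130=0.0349; V=1.319225+0.047159+0.034856=1.4012

0 0 source 0.3913
1 3 load 0.6805
2 6 source 0.8943
3 9 load 1.0523
4 12 source 1.1691
5 15 load 1.2554
6 18 source 1.3192
7 21 load 1.3664
8 24 source 1.4012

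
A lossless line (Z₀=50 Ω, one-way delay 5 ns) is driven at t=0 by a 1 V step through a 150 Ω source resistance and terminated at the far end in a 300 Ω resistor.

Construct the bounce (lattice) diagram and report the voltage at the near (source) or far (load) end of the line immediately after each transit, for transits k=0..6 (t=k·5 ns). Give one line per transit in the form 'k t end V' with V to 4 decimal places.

Γ_L=0.714286, Γ_S=0.500000; launch V₁=1·50/200=0.250000
k=0 src: V=0.2500
k=1 load: inc=0.250000, refl=0.250000·0.714286=0.1786; V=0.000000+0.250000+0.178571=0.4286
k=2 src: inc=0.178571, refl=0.178571·0.500000=0.0893; V=0.250000+0.178571+0.089286=0.5179
k=3 load: inc=0.089286, refl=0.089286·0.714286=0.0638; V=0.428571+0.089286+0.063776=0.5816
k=4 src: inc=0.063776, refl=0.063776·0.500000=0.0319; V=0.517857+0.063776+0.031888=0.6135
k=5 load: inc=0.031888, refl=0.031888·0.714286=0.0228; V=0.581633+0.031888+0.022777=0.6363
k=6 src: inc=0.022777, refl=0.022777·0.500000=0.0114; V=0.613520+0.022777+0.011388=0.6477

0 0 source 0.2500
1 5 load 0.4286
2 10 source 0.5179
3 15 load 0.5816
4 20 source 0.6135
5 25 load 0.6363
6 30 source 0.6477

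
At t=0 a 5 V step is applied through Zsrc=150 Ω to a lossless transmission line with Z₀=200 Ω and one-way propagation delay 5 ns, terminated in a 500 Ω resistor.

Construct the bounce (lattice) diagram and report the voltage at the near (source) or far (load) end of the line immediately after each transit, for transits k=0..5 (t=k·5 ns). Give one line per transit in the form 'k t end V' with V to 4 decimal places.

0 0 source 2.8571
1 5 load 4.0816
2 10 source 3.9067
3 15 load 3.8317
4 20 source 3.8424
5 25 load 3.8470

Γ_L=0.428571, Γ_S=-0.142857; launch V₁=5·200/350=2.857143
k=0 src: V=2.8571
k=1 load: inc=2.857143, refl=2.857143·0.428571=1.2245; V=0.000000+2.857143+1.224490=4.0816
k=2 src: inc=1.224490, refl=1.224490·-0.142857=-0.1749; V=2.857143+1.224490+-0.174927=3.9067
k=3 load: inc=-0.174927, refl=-0.174927·0.428571=-0.0750; V=4.081633+-0.174927+-0.074969=3.8317
k=4 src: inc=-0.074969, refl=-0.074969·-0.142857=0.0107; V=3.906706+-0.074969+0.010710=3.8424
k=5 load: inc=0.010710, refl=0.010710·0.428571=0.0046; V=3.831737+0.010710+0.004590=3.8470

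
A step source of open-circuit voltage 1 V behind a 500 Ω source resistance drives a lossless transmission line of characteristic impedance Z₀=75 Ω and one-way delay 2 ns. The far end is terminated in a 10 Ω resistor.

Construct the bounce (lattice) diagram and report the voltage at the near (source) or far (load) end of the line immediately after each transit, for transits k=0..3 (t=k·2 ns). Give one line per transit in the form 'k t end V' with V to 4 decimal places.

0 0 source 0.1304
1 2 load 0.0307
2 4 source -0.0430
3 6 load 0.0133

Γ_L=-0.764706, Γ_S=0.739130; launch V₁=1·75/575=0.130435
k=0 src: V=0.1304
k=1 load: inc=0.130435, refl=0.130435·-0.764706=-0.0997; V=0.000000+0.130435+-0.099744=0.0307
k=2 src: inc=-0.099744, refl=-0.099744·0.739130=-0.0737; V=0.130435+-0.099744+-0.073724=-0.0430
k=3 load: inc=-0.073724, refl=-0.073724·-0.764706=0.0564; V=0.030691+-0.073724+0.056377=0.0133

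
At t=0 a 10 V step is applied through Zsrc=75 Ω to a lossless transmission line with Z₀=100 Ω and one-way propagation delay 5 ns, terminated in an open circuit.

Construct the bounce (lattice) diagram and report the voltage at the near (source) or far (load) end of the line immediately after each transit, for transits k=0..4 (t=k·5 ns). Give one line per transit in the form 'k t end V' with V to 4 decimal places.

0 0 source 5.7143
1 5 load 11.4286
2 10 source 10.6122
3 15 load 9.7959
4 20 source 9.9125

Γ_L=1.000000, Γ_S=-0.142857; launch V₁=10·100/175=5.714286
k=0 src: V=5.7143
k=1 load: inc=5.714286, refl=5.714286·1.000000=5.7143; V=0.000000+5.714286+5.714286=11.4286
k=2 src: inc=5.714286, refl=5.714286·-0.142857=-0.8163; V=5.714286+5.714286+-0.816327=10.6122
k=3 load: inc=-0.816327, refl=-0.816327·1.000000=-0.8163; V=11.428571+-0.816327+-0.816327=9.7959
k=4 src: inc=-0.816327, refl=-0.816327·-0.142857=0.1166; V=10.612245+-0.816327+0.116618=9.9125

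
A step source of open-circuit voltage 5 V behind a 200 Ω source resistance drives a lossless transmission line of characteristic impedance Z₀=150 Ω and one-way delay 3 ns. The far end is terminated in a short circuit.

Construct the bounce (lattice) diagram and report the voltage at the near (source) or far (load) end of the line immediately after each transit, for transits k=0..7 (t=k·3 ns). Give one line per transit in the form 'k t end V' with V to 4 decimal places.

Γ_L=-1.000000, Γ_S=0.142857; launch V₁=5·150/350=2.142857
k=0 src: V=2.1429
k=1 load: inc=2.142857, refl=2.142857·-1.000000=-2.1429; V=0.000000+2.142857+-2.142857=0.0000
k=2 src: inc=-2.142857, refl=-2.142857·0.142857=-0.3061; V=2.142857+-2.142857+-0.306122=-0.3061
k=3 load: inc=-0.306122, refl=-0.306122·-1.000000=0.3061; V=0.000000+-0.306122+0.306122=0.0000
k=4 src: inc=0.306122, refl=0.306122·0.142857=0.0437; V=-0.306122+0.306122+0.043732=0.0437
k=5 load: inc=0.043732, refl=0.043732·-1.000000=-0.0437; V=0.000000+0.043732+-0.043732=0.0000
k=6 src: inc=-0.043732, refl=-0.043732·0.142857=-0.0062; V=0.043732+-0.043732+-0.006247=-0.0062
k=7 load: inc=-0.006247, refl=-0.006247·-1.000000=0.0062; V=0.000000+-0.006247+0.006247=0.0000

0 0 source 2.1429
1 3 load 0.0000
2 6 source -0.3061
3 9 load 0.0000
4 12 source 0.0437
5 15 load 0.0000
6 18 source -0.0062
7 21 load 0.0000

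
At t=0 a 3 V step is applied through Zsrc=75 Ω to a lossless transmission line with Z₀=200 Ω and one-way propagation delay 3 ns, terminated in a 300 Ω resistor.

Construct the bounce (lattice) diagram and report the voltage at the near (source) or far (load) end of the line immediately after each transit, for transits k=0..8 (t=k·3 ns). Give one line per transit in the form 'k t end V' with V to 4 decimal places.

Γ_L=0.200000, Γ_S=-0.454545; launch V₁=3·200/275=2.181818
k=0 src: V=2.1818
k=1 load: inc=2.181818, refl=2.181818·0.200000=0.4364; V=0.000000+2.181818+0.436364=2.6182
k=2 src: inc=0.436364, refl=0.436364·-0.454545=-0.1983; V=2.181818+0.436364+-0.198347=2.4198
k=3 load: inc=-0.198347, refl=-0.198347·0.200000=-0.0397; V=2.618182+-0.198347+-0.039669=2.3802
k=4 src: inc=-0.039669, refl=-0.039669·-0.454545=0.0180; V=2.419835+-0.039669+0.018032=2.3982
k=5 load: inc=0.018032, refl=0.018032·0.200000=0.0036; V=2.380165+0.018032+0.003606=2.4018
k=6 src: inc=0.003606, refl=0.003606·-0.454545=-0.0016; V=2.398197+0.003606+-0.001639=2.4002
k=7 load: inc=-0.001639, refl=-0.001639·0.200000=-0.0003; V=2.401803+-0.001639+-0.000328=2.3998
k=8 src: inc=-0.000328, refl=-0.000328·-0.454545=0.0001; V=2.400164+-0.000328+0.000149=2.4000

0 0 source 2.1818
1 3 load 2.6182
2 6 source 2.4198
3 9 load 2.3802
4 12 source 2.3982
5 15 load 2.4018
6 18 source 2.4002
7 21 load 2.3998
8 24 source 2.4000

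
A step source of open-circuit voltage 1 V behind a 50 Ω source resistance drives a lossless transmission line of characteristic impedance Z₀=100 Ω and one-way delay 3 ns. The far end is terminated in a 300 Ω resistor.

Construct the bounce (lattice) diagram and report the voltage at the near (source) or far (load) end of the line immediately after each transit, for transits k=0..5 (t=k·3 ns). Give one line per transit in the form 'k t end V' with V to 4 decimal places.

Γ_L=0.500000, Γ_S=-0.333333; launch V₁=1·100/150=0.666667
k=0 src: V=0.6667
k=1 load: inc=0.666667, refl=0.666667·0.500000=0.3333; V=0.000000+0.666667+0.333333=1.0000
k=2 src: inc=0.333333, refl=0.333333·-0.333333=-0.1111; V=0.666667+0.333333+-0.111111=0.8889
k=3 load: inc=-0.111111, refl=-0.111111·0.500000=-0.0556; V=1.000000+-0.111111+-0.055556=0.8333
k=4 src: inc=-0.055556, refl=-0.055556·-0.333333=0.0185; V=0.888889+-0.055556+0.018519=0.8519
k=5 load: inc=0.018519, refl=0.018519·0.500000=0.0093; V=0.833333+0.018519+0.009259=0.8611

0 0 source 0.6667
1 3 load 1.0000
2 6 source 0.8889
3 9 load 0.8333
4 12 source 0.8519
5 15 load 0.8611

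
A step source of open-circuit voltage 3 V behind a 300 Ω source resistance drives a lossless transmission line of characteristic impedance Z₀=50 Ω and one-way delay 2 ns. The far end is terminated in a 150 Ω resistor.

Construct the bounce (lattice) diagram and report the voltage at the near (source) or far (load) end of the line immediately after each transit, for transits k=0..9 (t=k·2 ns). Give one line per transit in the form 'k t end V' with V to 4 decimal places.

Γ_L=0.500000, Γ_S=0.714286; launch V₁=3·50/350=0.428571
k=0 src: V=0.4286
k=1 load: inc=0.428571, refl=0.428571·0.500000=0.2143; V=0.000000+0.428571+0.214286=0.6429
k=2 src: inc=0.214286, refl=0.214286·0.714286=0.1531; V=0.428571+0.214286+0.153061=0.7959
k=3 load: inc=0.153061, refl=0.153061·0.500000=0.0765; V=0.642857+0.153061+0.076531=0.8724
k=4 src: inc=0.076531, refl=0.076531·0.714286=0.0547; V=0.795918+0.076531+0.054665=0.9271
k=5 load: inc=0.054665, refl=0.054665·0.500000=0.0273; V=0.872449+0.054665+0.027332=0.9544
k=6 src: inc=0.027332, refl=0.027332·0.714286=0.0195; V=0.927114+0.027332+0.019523=0.9740
k=7 load: inc=0.019523, refl=0.019523·0.500000=0.0098; V=0.954446+0.019523+0.009762=0.9837
k=8 src: inc=0.009762, refl=0.009762·0.714286=0.0070; V=0.973969+0.009762+0.006973=0.9907
k=9 load: inc=0.006973, refl=0.006973·0.500000=0.0035; V=0.983731+0.006973+0.003486=0.9942

0 0 source 0.4286
1 2 load 0.6429
2 4 source 0.7959
3 6 load 0.8724
4 8 source 0.9271
5 10 load 0.9544
6 12 source 0.9740
7 14 load 0.9837
8 16 source 0.9907
9 18 load 0.9942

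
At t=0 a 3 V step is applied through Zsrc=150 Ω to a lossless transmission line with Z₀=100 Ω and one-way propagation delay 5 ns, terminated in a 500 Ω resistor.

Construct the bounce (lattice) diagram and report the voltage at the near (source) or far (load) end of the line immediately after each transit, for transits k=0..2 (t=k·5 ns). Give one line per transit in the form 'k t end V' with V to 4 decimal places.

0 0 source 1.2000
1 5 load 2.0000
2 10 source 2.1600

Γ_L=0.666667, Γ_S=0.200000; launch V₁=3·100/250=1.200000
k=0 src: V=1.2000
k=1 load: inc=1.200000, refl=1.200000·0.666667=0.8000; V=0.000000+1.200000+0.800000=2.0000
k=2 src: inc=0.800000, refl=0.800000·0.200000=0.1600; V=1.200000+0.800000+0.160000=2.1600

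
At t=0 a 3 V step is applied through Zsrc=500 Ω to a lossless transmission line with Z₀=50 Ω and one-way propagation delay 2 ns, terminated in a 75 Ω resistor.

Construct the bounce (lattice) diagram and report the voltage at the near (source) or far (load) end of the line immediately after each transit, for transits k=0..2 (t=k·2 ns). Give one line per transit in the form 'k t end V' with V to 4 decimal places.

0 0 source 0.2727
1 2 load 0.3273
2 4 source 0.3719

Γ_L=0.200000, Γ_S=0.818182; launch V₁=3·50/550=0.272727
k=0 src: V=0.2727
k=1 load: inc=0.272727, refl=0.272727·0.200000=0.0545; V=0.000000+0.272727+0.054545=0.3273
k=2 src: inc=0.054545, refl=0.054545·0.818182=0.0446; V=0.272727+0.054545+0.044628=0.3719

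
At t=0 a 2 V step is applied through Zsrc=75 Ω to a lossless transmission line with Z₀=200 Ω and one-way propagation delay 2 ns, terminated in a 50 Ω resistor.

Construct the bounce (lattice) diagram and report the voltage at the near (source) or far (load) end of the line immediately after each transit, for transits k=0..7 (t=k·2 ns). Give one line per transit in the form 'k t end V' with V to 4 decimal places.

Γ_L=-0.600000, Γ_S=-0.454545; launch V₁=2·200/275=1.454545
k=0 src: V=1.4545
k=1 load: inc=1.454545, refl=1.454545·-0.600000=-0.8727; V=0.000000+1.454545+-0.872727=0.5818
k=2 src: inc=-0.872727, refl=-0.872727·-0.454545=0.3967; V=1.454545+-0.872727+0.396694=0.9785
k=3 load: inc=0.396694, refl=0.396694·-0.600000=-0.2380; V=0.581818+0.396694+-0.238017=0.7405
k=4 src: inc=-0.238017, refl=-0.238017·-0.454545=0.1082; V=0.978512+-0.238017+0.108189=0.8487
k=5 load: inc=0.108189, refl=0.108189·-0.600000=-0.0649; V=0.740496+0.108189+-0.064914=0.7838
k=6 src: inc=-0.064914, refl=-0.064914·-0.454545=0.0295; V=0.848685+-0.064914+0.029506=0.8133
k=7 load: inc=0.029506, refl=0.029506·-0.600000=-0.0177; V=0.783772+0.029506+-0.017704=0.7956

0 0 source 1.4545
1 2 load 0.5818
2 4 source 0.9785
3 6 load 0.7405
4 8 source 0.8487
5 10 load 0.7838
6 12 source 0.8133
7 14 load 0.7956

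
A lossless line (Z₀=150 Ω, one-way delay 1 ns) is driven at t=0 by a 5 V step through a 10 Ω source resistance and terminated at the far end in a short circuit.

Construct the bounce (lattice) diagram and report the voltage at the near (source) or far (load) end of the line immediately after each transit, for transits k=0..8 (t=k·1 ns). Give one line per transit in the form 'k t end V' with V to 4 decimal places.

Γ_L=-1.000000, Γ_S=-0.875000; launch V₁=5·150/160=4.687500
k=0 src: V=4.6875
k=1 load: inc=4.687500, refl=4.687500·-1.000000=-4.6875; V=0.000000+4.687500+-4.687500=0.0000
k=2 src: inc=-4.687500, refl=-4.687500·-0.875000=4.1016; V=4.687500+-4.687500+4.101562=4.1016
k=3 load: inc=4.101562, refl=4.101562·-1.000000=-4.1016; V=0.000000+4.101562+-4.101562=0.0000
k=4 src: inc=-4.101562, refl=-4.101562·-0.875000=3.5889; V=4.101562+-4.101562+3.588867=3.5889
k=5 load: inc=3.588867, refl=3.588867·-1.000000=-3.5889; V=0.000000+3.588867+-3.588867=0.0000
k=6 src: inc=-3.588867, refl=-3.588867·-0.875000=3.1403; V=3.588867+-3.588867+3.140259=3.1403
k=7 load: inc=3.140259, refl=3.140259·-1.000000=-3.1403; V=0.000000+3.140259+-3.140259=0.0000
k=8 src: inc=-3.140259, refl=-3.140259·-0.875000=2.7477; V=3.140259+-3.140259+2.747726=2.7477

0 0 source 4.6875
1 1 load 0.0000
2 2 source 4.1016
3 3 load 0.0000
4 4 source 3.5889
5 5 load 0.0000
6 6 source 3.1403
7 7 load 0.0000
8 8 source 2.7477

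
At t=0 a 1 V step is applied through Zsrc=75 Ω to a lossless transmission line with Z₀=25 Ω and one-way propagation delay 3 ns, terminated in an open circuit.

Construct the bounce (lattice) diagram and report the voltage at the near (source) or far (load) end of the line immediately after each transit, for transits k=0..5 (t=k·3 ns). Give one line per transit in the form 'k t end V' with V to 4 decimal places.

Γ_L=1.000000, Γ_S=0.500000; launch V₁=1·25/100=0.250000
k=0 src: V=0.2500
k=1 load: inc=0.250000, refl=0.250000·1.000000=0.2500; V=0.000000+0.250000+0.250000=0.5000
k=2 src: inc=0.250000, refl=0.250000·0.500000=0.1250; V=0.250000+0.250000+0.125000=0.6250
k=3 load: inc=0.125000, refl=0.125000·1.000000=0.1250; V=0.500000+0.125000+0.125000=0.7500
k=4 src: inc=0.125000, refl=0.125000·0.500000=0.0625; V=0.625000+0.125000+0.062500=0.8125
k=5 load: inc=0.062500, refl=0.062500·1.000000=0.0625; V=0.750000+0.062500+0.062500=0.8750

0 0 source 0.2500
1 3 load 0.5000
2 6 source 0.6250
3 9 load 0.7500
4 12 source 0.8125
5 15 load 0.8750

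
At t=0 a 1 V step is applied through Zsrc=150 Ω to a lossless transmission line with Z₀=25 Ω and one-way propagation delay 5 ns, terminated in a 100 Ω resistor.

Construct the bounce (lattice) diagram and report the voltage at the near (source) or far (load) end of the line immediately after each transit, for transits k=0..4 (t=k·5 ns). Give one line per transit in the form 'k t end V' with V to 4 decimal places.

0 0 source 0.1429
1 5 load 0.2286
2 10 source 0.2898
3 15 load 0.3265
4 20 source 0.3528

Γ_L=0.600000, Γ_S=0.714286; launch V₁=1·25/175=0.142857
k=0 src: V=0.1429
k=1 load: inc=0.142857, refl=0.142857·0.600000=0.0857; V=0.000000+0.142857+0.085714=0.2286
k=2 src: inc=0.085714, refl=0.085714·0.714286=0.0612; V=0.142857+0.085714+0.061224=0.2898
k=3 load: inc=0.061224, refl=0.061224·0.600000=0.0367; V=0.228571+0.061224+0.036735=0.3265
k=4 src: inc=0.036735, refl=0.036735·0.714286=0.0262; V=0.289796+0.036735+0.026239=0.3528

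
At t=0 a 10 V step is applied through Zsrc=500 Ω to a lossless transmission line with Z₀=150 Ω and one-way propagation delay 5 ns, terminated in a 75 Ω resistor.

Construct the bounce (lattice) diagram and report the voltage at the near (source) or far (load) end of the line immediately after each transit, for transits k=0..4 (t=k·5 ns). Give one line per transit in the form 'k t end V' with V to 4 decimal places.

0 0 source 2.3077
1 5 load 1.5385
2 10 source 1.1243
3 15 load 1.2623
4 20 source 1.3367

Γ_L=-0.333333, Γ_S=0.538462; launch V₁=10·150/650=2.307692
k=0 src: V=2.3077
k=1 load: inc=2.307692, refl=2.307692·-0.333333=-0.7692; V=0.000000+2.307692+-0.769231=1.5385
k=2 src: inc=-0.769231, refl=-0.769231·0.538462=-0.4142; V=2.307692+-0.769231+-0.414201=1.1243
k=3 load: inc=-0.414201, refl=-0.414201·-0.333333=0.1381; V=1.538462+-0.414201+0.138067=1.2623
k=4 src: inc=0.138067, refl=0.138067·0.538462=0.0743; V=1.124260+0.138067+0.074344=1.3367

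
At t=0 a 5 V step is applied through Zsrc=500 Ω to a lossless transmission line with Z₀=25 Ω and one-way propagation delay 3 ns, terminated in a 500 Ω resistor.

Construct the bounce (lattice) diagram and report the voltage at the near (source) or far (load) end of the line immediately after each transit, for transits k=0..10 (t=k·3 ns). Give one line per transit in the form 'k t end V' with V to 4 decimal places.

Γ_L=0.904762, Γ_S=0.904762; launch V₁=5·25/525=0.238095
k=0 src: V=0.2381
k=1 load: inc=0.238095, refl=0.238095·0.904762=0.2154; V=0.000000+0.238095+0.215420=0.4535
k=2 src: inc=0.215420, refl=0.215420·0.904762=0.1949; V=0.238095+0.215420+0.194903=0.6484
k=3 load: inc=0.194903, refl=0.194903·0.904762=0.1763; V=0.453515+0.194903+0.176341=0.8248
k=4 src: inc=0.176341, refl=0.176341·0.904762=0.1595; V=0.648418+0.176341+0.159547=0.9843
k=5 load: inc=0.159547, refl=0.159547·0.904762=0.1444; V=0.824759+0.159547+0.144352=1.1287
k=6 src: inc=0.144352, refl=0.144352·0.904762=0.1306; V=0.984306+0.144352+0.130604=1.2593
k=7 load: inc=0.130604, refl=0.130604·0.904762=0.1182; V=1.128658+0.130604+0.118166=1.3774
k=8 src: inc=0.118166, refl=0.118166·0.904762=0.1069; V=1.259262+0.118166+0.106912=1.4843
k=9 load: inc=0.106912, refl=0.106912·0.904762=0.0967; V=1.377427+0.106912+0.096730=1.5811
k=10 src: inc=0.096730, refl=0.096730·0.904762=0.0875; V=1.484339+0.096730+0.087517=1.6686

0 0 source 0.2381
1 3 load 0.4535
2 6 source 0.6484
3 9 load 0.8248
4 12 source 0.9843
5 15 load 1.1287
6 18 source 1.2593
7 21 load 1.3774
8 24 source 1.4843
9 27 load 1.5811
10 30 source 1.6686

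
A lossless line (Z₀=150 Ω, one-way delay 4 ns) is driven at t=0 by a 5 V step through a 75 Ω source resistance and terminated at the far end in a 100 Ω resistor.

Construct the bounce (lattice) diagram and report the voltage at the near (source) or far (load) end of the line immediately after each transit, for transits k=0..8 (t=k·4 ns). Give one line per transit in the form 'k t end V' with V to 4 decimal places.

Γ_L=-0.200000, Γ_S=-0.333333; launch V₁=5·150/225=3.333333
k=0 src: V=3.3333
k=1 load: inc=3.333333, refl=3.333333·-0.200000=-0.6667; V=0.000000+3.333333+-0.666667=2.6667
k=2 src: inc=-0.666667, refl=-0.666667·-0.333333=0.2222; V=3.333333+-0.666667+0.222222=2.8889
k=3 load: inc=0.222222, refl=0.222222·-0.200000=-0.0444; V=2.666667+0.222222+-0.044444=2.8444
k=4 src: inc=-0.044444, refl=-0.044444·-0.333333=0.0148; V=2.888889+-0.044444+0.014815=2.8593
k=5 load: inc=0.014815, refl=0.014815·-0.200000=-0.0030; V=2.844444+0.014815+-0.002963=2.8563
k=6 src: inc=-0.002963, refl=-0.002963·-0.333333=0.0010; V=2.859259+-0.002963+0.000988=2.8573
k=7 load: inc=0.000988, refl=0.000988·-0.200000=-0.0002; V=2.856296+0.000988+-0.000198=2.8571
k=8 src: inc=-0.000198, refl=-0.000198·-0.333333=0.0001; V=2.857284+-0.000198+0.000066=2.8572

0 0 source 3.3333
1 4 load 2.6667
2 8 source 2.8889
3 12 load 2.8444
4 16 source 2.8593
5 20 load 2.8563
6 24 source 2.8573
7 28 load 2.8571
8 32 source 2.8572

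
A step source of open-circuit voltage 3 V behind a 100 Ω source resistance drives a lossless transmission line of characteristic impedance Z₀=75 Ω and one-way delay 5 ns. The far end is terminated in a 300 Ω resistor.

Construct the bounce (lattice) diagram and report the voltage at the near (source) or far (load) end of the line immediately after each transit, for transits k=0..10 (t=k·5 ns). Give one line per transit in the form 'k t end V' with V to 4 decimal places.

0 0 source 1.2857
1 5 load 2.0571
2 10 source 2.1673
3 15 load 2.2335
4 20 source 2.2429
5 25 load 2.2486
6 30 source 2.2494
7 35 load 2.2499
8 40 source 2.2499
9 45 load 2.2500
10 50 source 2.2500

Γ_L=0.600000, Γ_S=0.142857; launch V₁=3·75/175=1.285714
k=0 src: V=1.2857
k=1 load: inc=1.285714, refl=1.285714·0.600000=0.7714; V=0.000000+1.285714+0.771429=2.0571
k=2 src: inc=0.771429, refl=0.771429·0.142857=0.1102; V=1.285714+0.771429+0.110204=2.1673
k=3 load: inc=0.110204, refl=0.110204·0.600000=0.0661; V=2.057143+0.110204+0.066122=2.2335
k=4 src: inc=0.066122, refl=0.066122·0.142857=0.0094; V=2.167347+0.066122+0.009446=2.2429
k=5 load: inc=0.009446, refl=0.009446·0.600000=0.0057; V=2.233469+0.009446+0.005668=2.2486
k=6 src: inc=0.005668, refl=0.005668·0.142857=0.0008; V=2.242915+0.005668+0.000810=2.2494
k=7 load: inc=0.000810, refl=0.000810·0.600000=0.0005; V=2.248583+0.000810+0.000486=2.2499
k=8 src: inc=0.000486, refl=0.000486·0.142857=0.0001; V=2.249393+0.000486+0.000069=2.2499
k=9 load: inc=0.000069, refl=0.000069·0.600000=0.0000; V=2.249879+0.000069+0.000042=2.2500
k=10 src: inc=0.000042, refl=0.000042·0.142857=0.0000; V=2.249948+0.000042+0.000006=2.2500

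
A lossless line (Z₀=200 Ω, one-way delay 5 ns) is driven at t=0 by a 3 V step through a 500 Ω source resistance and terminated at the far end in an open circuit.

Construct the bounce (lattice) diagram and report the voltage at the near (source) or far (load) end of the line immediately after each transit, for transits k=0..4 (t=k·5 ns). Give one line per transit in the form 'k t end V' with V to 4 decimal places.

0 0 source 0.8571
1 5 load 1.7143
2 10 source 2.0816
3 15 load 2.4490
4 20 source 2.6064

Γ_L=1.000000, Γ_S=0.428571; launch V₁=3·200/700=0.857143
k=0 src: V=0.8571
k=1 load: inc=0.857143, refl=0.857143·1.000000=0.8571; V=0.000000+0.857143+0.857143=1.7143
k=2 src: inc=0.857143, refl=0.857143·0.428571=0.3673; V=0.857143+0.857143+0.367347=2.0816
k=3 load: inc=0.367347, refl=0.367347·1.000000=0.3673; V=1.714286+0.367347+0.367347=2.4490
k=4 src: inc=0.367347, refl=0.367347·0.428571=0.1574; V=2.081633+0.367347+0.157434=2.6064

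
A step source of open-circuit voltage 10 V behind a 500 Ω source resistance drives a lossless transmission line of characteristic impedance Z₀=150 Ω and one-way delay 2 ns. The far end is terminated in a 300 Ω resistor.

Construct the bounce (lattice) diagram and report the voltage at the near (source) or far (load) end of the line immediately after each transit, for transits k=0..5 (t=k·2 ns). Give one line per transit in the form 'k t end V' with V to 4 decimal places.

Γ_L=0.333333, Γ_S=0.538462; launch V₁=10·150/650=2.307692
k=0 src: V=2.3077
k=1 load: inc=2.307692, refl=2.307692·0.333333=0.7692; V=0.000000+2.307692+0.769231=3.0769
k=2 src: inc=0.769231, refl=0.769231·0.538462=0.4142; V=2.307692+0.769231+0.414201=3.4911
k=3 load: inc=0.414201, refl=0.414201·0.333333=0.1381; V=3.076923+0.414201+0.138067=3.6292
k=4 src: inc=0.138067, refl=0.138067·0.538462=0.0743; V=3.491124+0.138067+0.074344=3.7035
k=5 load: inc=0.074344, refl=0.074344·0.333333=0.0248; V=3.629191+0.074344+0.024781=3.7283

0 0 source 2.3077
1 2 load 3.0769
2 4 source 3.4911
3 6 load 3.6292
4 8 source 3.7035
5 10 load 3.7283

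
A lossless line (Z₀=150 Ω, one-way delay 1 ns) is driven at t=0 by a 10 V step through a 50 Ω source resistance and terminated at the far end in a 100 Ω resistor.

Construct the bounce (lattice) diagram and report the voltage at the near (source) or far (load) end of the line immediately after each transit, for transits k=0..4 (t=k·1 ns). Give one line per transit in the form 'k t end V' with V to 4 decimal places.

Γ_L=-0.200000, Γ_S=-0.500000; launch V₁=10·150/200=7.500000
k=0 src: V=7.5000
k=1 load: inc=7.500000, refl=7.500000·-0.200000=-1.5000; V=0.000000+7.500000+-1.500000=6.0000
k=2 src: inc=-1.500000, refl=-1.500000·-0.500000=0.7500; V=7.500000+-1.500000+0.750000=6.7500
k=3 load: inc=0.750000, refl=0.750000·-0.200000=-0.1500; V=6.000000+0.750000+-0.150000=6.6000
k=4 src: inc=-0.150000, refl=-0.150000·-0.500000=0.0750; V=6.750000+-0.150000+0.075000=6.6750

0 0 source 7.5000
1 1 load 6.0000
2 2 source 6.7500
3 3 load 6.6000
4 4 source 6.6750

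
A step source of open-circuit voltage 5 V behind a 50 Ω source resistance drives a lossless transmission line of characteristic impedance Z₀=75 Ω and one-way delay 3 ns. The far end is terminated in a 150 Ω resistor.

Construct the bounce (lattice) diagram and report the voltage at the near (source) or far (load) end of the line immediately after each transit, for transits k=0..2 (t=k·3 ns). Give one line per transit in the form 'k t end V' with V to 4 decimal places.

0 0 source 3.0000
1 3 load 4.0000
2 6 source 3.8000

Γ_L=0.333333, Γ_S=-0.200000; launch V₁=5·75/125=3.000000
k=0 src: V=3.0000
k=1 load: inc=3.000000, refl=3.000000·0.333333=1.0000; V=0.000000+3.000000+1.000000=4.0000
k=2 src: inc=1.000000, refl=1.000000·-0.200000=-0.2000; V=3.000000+1.000000+-0.200000=3.8000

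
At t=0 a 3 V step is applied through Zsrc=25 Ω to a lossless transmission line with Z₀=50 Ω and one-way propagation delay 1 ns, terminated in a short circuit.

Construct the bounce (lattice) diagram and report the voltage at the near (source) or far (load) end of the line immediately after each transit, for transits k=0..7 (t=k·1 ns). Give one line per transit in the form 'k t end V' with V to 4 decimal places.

0 0 source 2.0000
1 1 load 0.0000
2 2 source 0.6667
3 3 load 0.0000
4 4 source 0.2222
5 5 load 0.0000
6 6 source 0.0741
7 7 load 0.0000

Γ_L=-1.000000, Γ_S=-0.333333; launch V₁=3·50/75=2.000000
k=0 src: V=2.0000
k=1 load: inc=2.000000, refl=2.000000·-1.000000=-2.0000; V=0.000000+2.000000+-2.000000=0.0000
k=2 src: inc=-2.000000, refl=-2.000000·-0.333333=0.6667; V=2.000000+-2.000000+0.666667=0.6667
k=3 load: inc=0.666667, refl=0.666667·-1.000000=-0.6667; V=0.000000+0.666667+-0.666667=0.0000
k=4 src: inc=-0.666667, refl=-0.666667·-0.333333=0.2222; V=0.666667+-0.666667+0.222222=0.2222
k=5 load: inc=0.222222, refl=0.222222·-1.000000=-0.2222; V=0.000000+0.222222+-0.222222=0.0000
k=6 src: inc=-0.222222, refl=-0.222222·-0.333333=0.0741; V=0.222222+-0.222222+0.074074=0.0741
k=7 load: inc=0.074074, refl=0.074074·-1.000000=-0.0741; V=0.000000+0.074074+-0.074074=0.0000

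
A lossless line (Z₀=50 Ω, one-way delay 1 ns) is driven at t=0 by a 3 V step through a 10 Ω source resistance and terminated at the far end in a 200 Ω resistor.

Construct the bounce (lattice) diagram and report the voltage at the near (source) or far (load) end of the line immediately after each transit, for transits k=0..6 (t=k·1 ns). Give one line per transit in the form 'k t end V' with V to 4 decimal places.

0 0 source 2.5000
1 1 load 4.0000
2 2 source 3.0000
3 3 load 2.4000
4 4 source 2.8000
5 5 load 3.0400
6 6 source 2.8800

Γ_L=0.600000, Γ_S=-0.666667; launch V₁=3·50/60=2.500000
k=0 src: V=2.5000
k=1 load: inc=2.500000, refl=2.500000·0.600000=1.5000; V=0.000000+2.500000+1.500000=4.0000
k=2 src: inc=1.500000, refl=1.500000·-0.666667=-1.0000; V=2.500000+1.500000+-1.000000=3.0000
k=3 load: inc=-1.000000, refl=-1.000000·0.600000=-0.6000; V=4.000000+-1.000000+-0.600000=2.4000
k=4 src: inc=-0.600000, refl=-0.600000·-0.666667=0.4000; V=3.000000+-0.600000+0.400000=2.8000
k=5 load: inc=0.400000, refl=0.400000·0.600000=0.2400; V=2.400000+0.400000+0.240000=3.0400
k=6 src: inc=0.240000, refl=0.240000·-0.666667=-0.1600; V=2.800000+0.240000+-0.160000=2.8800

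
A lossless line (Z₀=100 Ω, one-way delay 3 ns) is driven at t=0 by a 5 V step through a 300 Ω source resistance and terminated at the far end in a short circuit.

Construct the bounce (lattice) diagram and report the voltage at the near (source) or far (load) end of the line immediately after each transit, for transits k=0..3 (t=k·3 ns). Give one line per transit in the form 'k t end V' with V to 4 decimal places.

Γ_L=-1.000000, Γ_S=0.500000; launch V₁=5·100/400=1.250000
k=0 src: V=1.2500
k=1 load: inc=1.250000, refl=1.250000·-1.000000=-1.2500; V=0.000000+1.250000+-1.250000=0.0000
k=2 src: inc=-1.250000, refl=-1.250000·0.500000=-0.6250; V=1.250000+-1.250000+-0.625000=-0.6250
k=3 load: inc=-0.625000, refl=-0.625000·-1.000000=0.6250; V=0.000000+-0.625000+0.625000=0.0000

0 0 source 1.2500
1 3 load 0.0000
2 6 source -0.6250
3 9 load 0.0000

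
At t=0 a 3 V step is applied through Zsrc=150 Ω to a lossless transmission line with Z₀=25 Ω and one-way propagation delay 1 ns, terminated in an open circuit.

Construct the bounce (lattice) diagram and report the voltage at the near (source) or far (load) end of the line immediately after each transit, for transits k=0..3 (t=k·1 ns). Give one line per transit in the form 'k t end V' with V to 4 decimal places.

Γ_L=1.000000, Γ_S=0.714286; launch V₁=3·25/175=0.428571
k=0 src: V=0.4286
k=1 load: inc=0.428571, refl=0.428571·1.000000=0.4286; V=0.000000+0.428571+0.428571=0.8571
k=2 src: inc=0.428571, refl=0.428571·0.714286=0.3061; V=0.428571+0.428571+0.306122=1.1633
k=3 load: inc=0.306122, refl=0.306122·1.000000=0.3061; V=0.857143+0.306122+0.306122=1.4694

0 0 source 0.4286
1 1 load 0.8571
2 2 source 1.1633
3 3 load 1.4694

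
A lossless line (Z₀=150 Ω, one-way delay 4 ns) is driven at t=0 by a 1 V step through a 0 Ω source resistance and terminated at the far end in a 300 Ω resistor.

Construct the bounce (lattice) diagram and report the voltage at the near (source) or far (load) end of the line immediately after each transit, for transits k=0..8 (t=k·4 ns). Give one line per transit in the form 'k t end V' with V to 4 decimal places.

0 0 source 1.0000
1 4 load 1.3333
2 8 source 1.0000
3 12 load 0.8889
4 16 source 1.0000
5 20 load 1.0370
6 24 source 1.0000
7 28 load 0.9877
8 32 source 1.0000

Γ_L=0.333333, Γ_S=-1.000000; launch V₁=1·150/150=1.000000
k=0 src: V=1.0000
k=1 load: inc=1.000000, refl=1.000000·0.333333=0.3333; V=0.000000+1.000000+0.333333=1.3333
k=2 src: inc=0.333333, refl=0.333333·-1.000000=-0.3333; V=1.000000+0.333333+-0.333333=1.0000
k=3 load: inc=-0.333333, refl=-0.333333·0.333333=-0.1111; V=1.333333+-0.333333+-0.111111=0.8889
k=4 src: inc=-0.111111, refl=-0.111111·-1.000000=0.1111; V=1.000000+-0.111111+0.111111=1.0000
k=5 load: inc=0.111111, refl=0.111111·0.333333=0.0370; V=0.888889+0.111111+0.037037=1.0370
k=6 src: inc=0.037037, refl=0.037037·-1.000000=-0.0370; V=1.000000+0.037037+-0.037037=1.0000
k=7 load: inc=-0.037037, refl=-0.037037·0.333333=-0.0123; V=1.037037+-0.037037+-0.012346=0.9877
k=8 src: inc=-0.012346, refl=-0.012346·-1.000000=0.0123; V=1.000000+-0.012346+0.012346=1.0000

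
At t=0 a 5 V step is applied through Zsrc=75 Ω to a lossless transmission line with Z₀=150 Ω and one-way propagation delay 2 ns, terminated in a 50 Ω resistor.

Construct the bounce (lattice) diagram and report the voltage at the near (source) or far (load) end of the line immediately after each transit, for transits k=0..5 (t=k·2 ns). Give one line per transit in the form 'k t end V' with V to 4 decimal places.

0 0 source 3.3333
1 2 load 1.6667
2 4 source 2.2222
3 6 load 1.9444
4 8 source 2.0370
5 10 load 1.9907

Γ_L=-0.500000, Γ_S=-0.333333; launch V₁=5·150/225=3.333333
k=0 src: V=3.3333
k=1 load: inc=3.333333, refl=3.333333·-0.500000=-1.6667; V=0.000000+3.333333+-1.666667=1.6667
k=2 src: inc=-1.666667, refl=-1.666667·-0.333333=0.5556; V=3.333333+-1.666667+0.555556=2.2222
k=3 load: inc=0.555556, refl=0.555556·-0.500000=-0.2778; V=1.666667+0.555556+-0.277778=1.9444
k=4 src: inc=-0.277778, refl=-0.277778·-0.333333=0.0926; V=2.222222+-0.277778+0.092593=2.0370
k=5 load: inc=0.092593, refl=0.092593·-0.500000=-0.0463; V=1.944444+0.092593+-0.046296=1.9907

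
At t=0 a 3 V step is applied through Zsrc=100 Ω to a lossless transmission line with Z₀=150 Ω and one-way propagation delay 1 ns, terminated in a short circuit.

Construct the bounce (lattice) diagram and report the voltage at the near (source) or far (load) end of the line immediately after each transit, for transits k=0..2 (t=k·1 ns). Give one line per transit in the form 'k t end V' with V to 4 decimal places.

0 0 source 1.8000
1 1 load 0.0000
2 2 source 0.3600

Γ_L=-1.000000, Γ_S=-0.200000; launch V₁=3·150/250=1.800000
k=0 src: V=1.8000
k=1 load: inc=1.800000, refl=1.800000·-1.000000=-1.8000; V=0.000000+1.800000+-1.800000=0.0000
k=2 src: inc=-1.800000, refl=-1.800000·-0.200000=0.3600; V=1.800000+-1.800000+0.360000=0.3600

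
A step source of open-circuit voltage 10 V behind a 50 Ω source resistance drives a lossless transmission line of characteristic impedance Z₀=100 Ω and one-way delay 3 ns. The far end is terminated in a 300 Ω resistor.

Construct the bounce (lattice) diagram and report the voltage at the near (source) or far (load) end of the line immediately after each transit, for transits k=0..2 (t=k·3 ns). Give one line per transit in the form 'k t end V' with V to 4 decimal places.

Γ_L=0.500000, Γ_S=-0.333333; launch V₁=10·100/150=6.666667
k=0 src: V=6.6667
k=1 load: inc=6.666667, refl=6.666667·0.500000=3.3333; V=0.000000+6.666667+3.333333=10.0000
k=2 src: inc=3.333333, refl=3.333333·-0.333333=-1.1111; V=6.666667+3.333333+-1.111111=8.8889

0 0 source 6.6667
1 3 load 10.0000
2 6 source 8.8889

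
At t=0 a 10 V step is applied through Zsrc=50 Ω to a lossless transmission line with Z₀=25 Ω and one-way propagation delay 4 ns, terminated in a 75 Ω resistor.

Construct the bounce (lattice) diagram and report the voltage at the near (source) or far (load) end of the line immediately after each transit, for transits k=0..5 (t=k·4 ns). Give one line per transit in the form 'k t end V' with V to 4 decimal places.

Γ_L=0.500000, Γ_S=0.333333; launch V₁=10·25/75=3.333333
k=0 src: V=3.3333
k=1 load: inc=3.333333, refl=3.333333·0.500000=1.6667; V=0.000000+3.333333+1.666667=5.0000
k=2 src: inc=1.666667, refl=1.666667·0.333333=0.5556; V=3.333333+1.666667+0.555556=5.5556
k=3 load: inc=0.555556, refl=0.555556·0.500000=0.2778; V=5.000000+0.555556+0.277778=5.8333
k=4 src: inc=0.277778, refl=0.277778·0.333333=0.0926; V=5.555556+0.277778+0.092593=5.9259
k=5 load: inc=0.092593, refl=0.092593·0.500000=0.0463; V=5.833333+0.092593+0.046296=5.9722

0 0 source 3.3333
1 4 load 5.0000
2 8 source 5.5556
3 12 load 5.8333
4 16 source 5.9259
5 20 load 5.9722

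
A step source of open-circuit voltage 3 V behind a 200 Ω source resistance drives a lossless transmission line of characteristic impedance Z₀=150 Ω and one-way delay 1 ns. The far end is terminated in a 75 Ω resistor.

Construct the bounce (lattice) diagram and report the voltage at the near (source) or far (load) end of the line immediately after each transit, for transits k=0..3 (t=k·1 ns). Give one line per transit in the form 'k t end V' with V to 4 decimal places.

0 0 source 1.2857
1 1 load 0.8571
2 2 source 0.7959
3 3 load 0.8163

Γ_L=-0.333333, Γ_S=0.142857; launch V₁=3·150/350=1.285714
k=0 src: V=1.2857
k=1 load: inc=1.285714, refl=1.285714·-0.333333=-0.4286; V=0.000000+1.285714+-0.428571=0.8571
k=2 src: inc=-0.428571, refl=-0.428571·0.142857=-0.0612; V=1.285714+-0.428571+-0.061224=0.7959
k=3 load: inc=-0.061224, refl=-0.061224·-0.333333=0.0204; V=0.857143+-0.061224+0.020408=0.8163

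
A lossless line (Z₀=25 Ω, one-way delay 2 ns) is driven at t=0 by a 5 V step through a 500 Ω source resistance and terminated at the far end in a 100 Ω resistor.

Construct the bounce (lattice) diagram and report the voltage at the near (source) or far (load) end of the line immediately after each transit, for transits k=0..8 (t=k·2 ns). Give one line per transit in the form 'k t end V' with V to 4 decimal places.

Γ_L=0.600000, Γ_S=0.904762; launch V₁=5·25/525=0.238095
k=0 src: V=0.2381
k=1 load: inc=0.238095, refl=0.238095·0.600000=0.1429; V=0.000000+0.238095+0.142857=0.3810
k=2 src: inc=0.142857, refl=0.142857·0.904762=0.1293; V=0.238095+0.142857+0.129252=0.5102
k=3 load: inc=0.129252, refl=0.129252·0.600000=0.0776; V=0.380952+0.129252+0.077551=0.5878
k=4 src: inc=0.077551, refl=0.077551·0.904762=0.0702; V=0.510204+0.077551+0.070165=0.6579
k=5 load: inc=0.070165, refl=0.070165·0.600000=0.0421; V=0.587755+0.070165+0.042099=0.7000
k=6 src: inc=0.042099, refl=0.042099·0.904762=0.0381; V=0.657920+0.042099+0.038090=0.7381
k=7 load: inc=0.038090, refl=0.038090·0.600000=0.0229; V=0.700019+0.038090+0.022854=0.7610
k=8 src: inc=0.022854, refl=0.022854·0.904762=0.0207; V=0.738109+0.022854+0.020677=0.7816

0 0 source 0.2381
1 2 load 0.3810
2 4 source 0.5102
3 6 load 0.5878
4 8 source 0.6579
5 10 load 0.7000
6 12 source 0.7381
7 14 load 0.7610
8 16 source 0.7816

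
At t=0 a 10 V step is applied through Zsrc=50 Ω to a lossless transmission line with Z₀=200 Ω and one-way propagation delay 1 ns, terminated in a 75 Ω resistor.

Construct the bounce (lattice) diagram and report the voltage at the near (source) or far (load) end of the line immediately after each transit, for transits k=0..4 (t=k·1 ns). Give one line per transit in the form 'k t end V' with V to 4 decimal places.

Γ_L=-0.454545, Γ_S=-0.600000; launch V₁=10·200/250=8.000000
k=0 src: V=8.0000
k=1 load: inc=8.000000, refl=8.000000·-0.454545=-3.6364; V=0.000000+8.000000+-3.636364=4.3636
k=2 src: inc=-3.636364, refl=-3.636364·-0.600000=2.1818; V=8.000000+-3.636364+2.181818=6.5455
k=3 load: inc=2.181818, refl=2.181818·-0.454545=-0.9917; V=4.363636+2.181818+-0.991736=5.5537
k=4 src: inc=-0.991736, refl=-0.991736·-0.600000=0.5950; V=6.545455+-0.991736+0.595041=6.1488

0 0 source 8.0000
1 1 load 4.3636
2 2 source 6.5455
3 3 load 5.5537
4 4 source 6.1488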